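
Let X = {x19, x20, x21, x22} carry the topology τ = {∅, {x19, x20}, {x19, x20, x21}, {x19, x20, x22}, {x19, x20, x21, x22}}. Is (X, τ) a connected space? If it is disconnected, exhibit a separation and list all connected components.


(X, τ) is connected.

Find clopen sets (U ∈ τ with X ∖ U ∈ τ):
  U = ∅, X ∖ U = {x19, x20, x21, x22} — both open, so U is clopen.
  U = {x19, x20, x21, x22}, X ∖ U = ∅ — both open, so U is clopen.
Only trivial clopens (∅ and X) exist, so (X, τ) is connected.
Compute connected components by grouping points that agree on all clopens:
  component: {x19, x20, x21, x22}


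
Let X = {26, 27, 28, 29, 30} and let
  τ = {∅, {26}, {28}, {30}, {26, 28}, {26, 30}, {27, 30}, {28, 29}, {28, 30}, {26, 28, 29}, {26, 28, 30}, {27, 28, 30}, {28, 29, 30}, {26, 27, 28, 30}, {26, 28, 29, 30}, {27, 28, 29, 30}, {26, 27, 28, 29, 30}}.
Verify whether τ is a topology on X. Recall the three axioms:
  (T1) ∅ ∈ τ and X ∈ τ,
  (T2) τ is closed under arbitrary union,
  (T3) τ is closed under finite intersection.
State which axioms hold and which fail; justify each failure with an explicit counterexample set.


τ is NOT a topology on X.

Axiom (T1): ∅ ∈ τ? Yes; X ∈ τ? Yes.
Axiom (T2/T3): check pairwise unions and intersections of members of τ.
Counterexample for (T2): {26} ∪ {27, 30} = {26, 27, 30} ∉ τ. Therefore τ is NOT a topology.


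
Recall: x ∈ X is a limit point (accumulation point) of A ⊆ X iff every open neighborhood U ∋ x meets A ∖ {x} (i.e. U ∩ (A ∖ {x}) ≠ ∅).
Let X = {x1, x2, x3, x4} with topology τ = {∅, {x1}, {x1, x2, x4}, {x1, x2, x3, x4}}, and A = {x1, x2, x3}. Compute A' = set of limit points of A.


A' = {x2, x3, x4}

For each x ∈ X, list the open sets U ∈ τ with x ∈ U, then check whether U ∩ (A ∖ {x}) ≠ ∅ for every such U.
  x = x1: open {x1} ∋ x has {x1} ∩ (A ∖ {x1}) = ∅, so x is NOT a limit point.
  x = x2: opens ∋ x are {x1, x2, x4}, {x1, x2, x3, x4}; each meets A ∖ {x2}, so x IS a limit point.
  x = x3: opens ∋ x are {x1, x2, x3, x4}; each meets A ∖ {x3}, so x IS a limit point.
  x = x4: opens ∋ x are {x1, x2, x4}, {x1, x2, x3, x4}; each meets A ∖ {x4}, so x IS a limit point.
Collecting: A' = {x2, x3, x4}.


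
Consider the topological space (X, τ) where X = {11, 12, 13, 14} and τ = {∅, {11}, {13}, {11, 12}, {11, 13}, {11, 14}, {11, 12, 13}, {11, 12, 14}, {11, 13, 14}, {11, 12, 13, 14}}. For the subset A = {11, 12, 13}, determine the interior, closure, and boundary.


int(A) = {11, 12, 13}, cl(A) = {11, 12, 13, 14}, ∂A = {14}.

Closed sets in (X, τ) are complements of opens:
  closed(X, τ) = {∅, {12}, {13}, {14}, {12, 13}, {12, 14}, {13, 14}, {11, 12, 14}, {12, 13, 14}, {11, 12, 13, 14}}.
int(A) = ⋃ {U ∈ τ : U ⊆ A}. Opens contained in A: ∅, {11}, {13}, {11, 12}, {11, 13}, {11, 12, 13}.
Taking the union of these: int(A) = {11, 12, 13}.
cl(A) = ⋂ {C closed : A ⊆ C}. Closed sets containing A: {11, 12, 13, 14}.
Intersecting these: cl(A) = {11, 12, 13, 14}.
∂A = cl(A) ∖ int(A) = {11, 12, 13, 14} ∖ {11, 12, 13} = {14}.


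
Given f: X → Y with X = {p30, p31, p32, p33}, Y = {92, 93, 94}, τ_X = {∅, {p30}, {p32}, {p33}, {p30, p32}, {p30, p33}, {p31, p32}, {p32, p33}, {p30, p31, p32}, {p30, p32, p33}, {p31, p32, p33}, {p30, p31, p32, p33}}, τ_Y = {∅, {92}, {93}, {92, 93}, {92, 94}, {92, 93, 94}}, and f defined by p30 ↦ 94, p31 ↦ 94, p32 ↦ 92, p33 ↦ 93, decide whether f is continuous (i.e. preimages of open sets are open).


f IS continuous.

Compute f^{-1}(U) for each U ∈ τ_Y:
  U = ∅: f^{-1}(U) = ∅ ∈ τ_X ✓.
  U = {92}: f^{-1}(U) = {p32} ∈ τ_X ✓.
  U = {93}: f^{-1}(U) = {p33} ∈ τ_X ✓.
  U = {92, 93}: f^{-1}(U) = {p32, p33} ∈ τ_X ✓.
  U = {92, 94}: f^{-1}(U) = {p30, p31, p32} ∈ τ_X ✓.
  U = {92, 93, 94}: f^{-1}(U) = {p30, p31, p32, p33} ∈ τ_X ✓.
Every preimage lies in τ_X, so f IS continuous.


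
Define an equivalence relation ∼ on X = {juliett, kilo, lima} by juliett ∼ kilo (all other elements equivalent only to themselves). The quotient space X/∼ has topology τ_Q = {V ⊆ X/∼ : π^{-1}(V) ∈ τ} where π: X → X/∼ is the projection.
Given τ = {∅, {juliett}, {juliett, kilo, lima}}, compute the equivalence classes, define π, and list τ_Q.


X/∼ = {[juliett=kilo], [lima]}; |τ_Q| = 2.

Equivalence classes: [juliett=kilo], [lima].
Quotient map π: X → X/∼ sends juliett ↦ [juliett=kilo], kilo ↦ [juliett=kilo], lima ↦ [lima].
For each subset V ⊆ X/∼, compute π^{-1}(V) ⊆ X and check whether π^{-1}(V) ∈ τ. V is open in τ_Q iff π^{-1}(V) ∈ τ.
  V = {}: π^{-1}(V) = ∅ ∈ τ ✓.
  V = {[juliett=kilo]}: π^{-1}(V) = {juliett, kilo} ∉ τ ✗.
  V = {[lima]}: π^{-1}(V) = {lima} ∉ τ ✗.
  V = {[juliett=kilo], [lima]}: π^{-1}(V) = {juliett, kilo, lima} ∈ τ ✓.
Open sets in the quotient: τ_Q = {{}, {[juliett=kilo], [lima]}} (2 elements).


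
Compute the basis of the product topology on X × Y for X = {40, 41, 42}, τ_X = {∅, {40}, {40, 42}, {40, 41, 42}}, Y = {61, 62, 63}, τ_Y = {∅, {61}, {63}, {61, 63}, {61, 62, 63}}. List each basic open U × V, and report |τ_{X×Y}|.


Basis B = {∅ × ∅, {40} × {61}, {40} × {63}, {40} × {61, 63}, {40, 42} × {61}, {40, 42} × {63}, {40} × {61, 62, 63}, {40, 41, 42} × {61}, {40, 41, 42} × {63}, {40, 42} × {61, 63}, {40, 42} × {61, 62, 63}, {40, 41, 42} × {61, 63}, {40, 41, 42} × {61, 62, 63}}; |τ_{X×Y}| = 30.

Enumerate products U × V with U ∈ τ_X, V ∈ τ_Y (deduplicated):
  ∅ × ∅ = {} (∅)
  {40} × {61} = {(40,61)}
  {40} × {63} = {(40,63)}
  {40} × {61, 63} = {(40,61), (40,63)}
  {40, 42} × {61} = {(40,61), (42,61)}
  {40, 42} × {63} = {(40,63), (42,63)}
  {40} × {61, 62, 63} = {(40,61), (40,62), (40,63)}
  {40, 41, 42} × {61} = {(40,61), (41,61), (42,61)}
  {40, 41, 42} × {63} = {(40,63), (41,63), (42,63)}
  {40, 42} × {61, 63} = {(40,61), (40,63), (42,61), (42,63)}
  {40, 42} × {61, 62, 63} = {(40,61), (40,62), (40,63), (42,61), (42,62), (42,63)}
  {40, 41, 42} × {61, 63} = {(40,61), (40,63), (41,61), (41,63), (42,61), (42,63)}
  {40, 41, 42} × {61, 62, 63} = {(40,61), (40,62), (40,63), (41,61), (41,62), (41,63), (42,61), (42,62), (42,63)}
These 13 distinct sets form the basis B.
Close under arbitrary unions to get τ_{X×Y}; counting gives |τ_{X×Y}| = 30.


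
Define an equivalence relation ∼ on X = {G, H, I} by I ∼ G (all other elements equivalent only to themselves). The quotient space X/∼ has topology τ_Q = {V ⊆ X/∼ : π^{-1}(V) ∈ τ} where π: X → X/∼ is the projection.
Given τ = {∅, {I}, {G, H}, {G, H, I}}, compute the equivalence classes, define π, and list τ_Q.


X/∼ = {[G=I], [H]}; |τ_Q| = 2.

Equivalence classes: [G=I], [H].
Quotient map π: X → X/∼ sends G ↦ [G=I], H ↦ [H], I ↦ [G=I].
For each subset V ⊆ X/∼, compute π^{-1}(V) ⊆ X and check whether π^{-1}(V) ∈ τ. V is open in τ_Q iff π^{-1}(V) ∈ τ.
  V = {}: π^{-1}(V) = ∅ ∈ τ ✓.
  V = {[G=I]}: π^{-1}(V) = {G, I} ∉ τ ✗.
  V = {[H]}: π^{-1}(V) = {H} ∉ τ ✗.
  V = {[G=I], [H]}: π^{-1}(V) = {G, H, I} ∈ τ ✓.
Open sets in the quotient: τ_Q = {{}, {[G=I], [H]}} (2 elements).


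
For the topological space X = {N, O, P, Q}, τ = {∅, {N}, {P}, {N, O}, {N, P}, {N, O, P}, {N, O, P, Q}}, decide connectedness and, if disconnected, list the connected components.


(X, τ) is connected.

Find clopen sets (U ∈ τ with X ∖ U ∈ τ):
  U = ∅, X ∖ U = {N, O, P, Q} — both open, so U is clopen.
  U = {N, O, P, Q}, X ∖ U = ∅ — both open, so U is clopen.
Only trivial clopens (∅ and X) exist, so (X, τ) is connected.
Compute connected components by grouping points that agree on all clopens:
  component: {N, O, P, Q}


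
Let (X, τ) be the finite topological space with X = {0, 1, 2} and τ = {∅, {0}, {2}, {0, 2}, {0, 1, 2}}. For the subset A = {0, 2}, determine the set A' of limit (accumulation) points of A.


A' = {1}

For each x ∈ X, list the open sets U ∈ τ with x ∈ U, then check whether U ∩ (A ∖ {x}) ≠ ∅ for every such U.
  x = 0: open {0} ∋ x has {0} ∩ (A ∖ {0}) = ∅, so x is NOT a limit point.
  x = 1: opens ∋ x are {0, 1, 2}; each meets A ∖ {1}, so x IS a limit point.
  x = 2: open {2} ∋ x has {2} ∩ (A ∖ {2}) = ∅, so x is NOT a limit point.
Collecting: A' = {1}.


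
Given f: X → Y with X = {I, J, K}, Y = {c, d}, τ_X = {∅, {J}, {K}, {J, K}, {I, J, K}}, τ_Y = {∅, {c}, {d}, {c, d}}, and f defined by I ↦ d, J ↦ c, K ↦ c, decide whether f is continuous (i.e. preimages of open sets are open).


f is NOT continuous.

Compute f^{-1}(U) for each U ∈ τ_Y:
  U = ∅: f^{-1}(U) = ∅ ∈ τ_X ✓.
  U = {c}: f^{-1}(U) = {J, K} ∈ τ_X ✓.
  U = {d}: f^{-1}(U) = {I} ∉ τ_X ✗.
  U = {c, d}: f^{-1}(U) = {I, J, K} ∈ τ_X ✓.
Found U = {d} with f^{-1}(U) = {I} not in τ_X. Therefore f is NOT continuous.


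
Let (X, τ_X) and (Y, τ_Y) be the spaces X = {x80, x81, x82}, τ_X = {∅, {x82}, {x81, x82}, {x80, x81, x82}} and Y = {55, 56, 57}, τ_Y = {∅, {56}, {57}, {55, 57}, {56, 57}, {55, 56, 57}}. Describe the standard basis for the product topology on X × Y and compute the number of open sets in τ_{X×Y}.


Basis B = {∅ × ∅, {x82} × {56}, {x82} × {57}, {x81, x82} × {56}, {x81, x82} × {57}, {x82} × {55, 57}, {x82} × {56, 57}, {x80, x81, x82} × {56}, {x80, x81, x82} × {57}, {x82} × {55, 56, 57}, {x81, x82} × {55, 57}, {x81, x82} × {56, 57}, {x80, x81, x82} × {55, 57}, {x80, x81, x82} × {56, 57}, {x81, x82} × {55, 56, 57}, {x80, x81, x82} × {55, 56, 57}}; |τ_{X×Y}| = 40.

Enumerate products U × V with U ∈ τ_X, V ∈ τ_Y (deduplicated):
  ∅ × ∅ = {} (∅)
  {x82} × {56} = {(x82,56)}
  {x82} × {57} = {(x82,57)}
  {x81, x82} × {56} = {(x81,56), (x82,56)}
  {x81, x82} × {57} = {(x81,57), (x82,57)}
  {x82} × {55, 57} = {(x82,55), (x82,57)}
  {x82} × {56, 57} = {(x82,56), (x82,57)}
  {x80, x81, x82} × {56} = {(x80,56), (x81,56), (x82,56)}
  {x80, x81, x82} × {57} = {(x80,57), (x81,57), (x82,57)}
  {x82} × {55, 56, 57} = {(x82,55), (x82,56), (x82,57)}
  {x81, x82} × {55, 57} = {(x81,55), (x81,57), (x82,55), (x82,57)}
  {x81, x82} × {56, 57} = {(x81,56), (x81,57), (x82,56), (x82,57)}
  {x80, x81, x82} × {55, 57} = {(x80,55), (x80,57), (x81,55), (x81,57), (x82,55), (x82,57)}
  {x80, x81, x82} × {56, 57} = {(x80,56), (x80,57), (x81,56), (x81,57), (x82,56), (x82,57)}
  {x81, x82} × {55, 56, 57} = {(x81,55), (x81,56), (x81,57), (x82,55), (x82,56), (x82,57)}
  {x80, x81, x82} × {55, 56, 57} = {(x80,55), (x80,56), (x80,57), (x81,55), (x81,56), (x81,57), (x82,55), (x82,56), (x82,57)}
These 16 distinct sets form the basis B.
Close under arbitrary unions to get τ_{X×Y}; counting gives |τ_{X×Y}| = 40.


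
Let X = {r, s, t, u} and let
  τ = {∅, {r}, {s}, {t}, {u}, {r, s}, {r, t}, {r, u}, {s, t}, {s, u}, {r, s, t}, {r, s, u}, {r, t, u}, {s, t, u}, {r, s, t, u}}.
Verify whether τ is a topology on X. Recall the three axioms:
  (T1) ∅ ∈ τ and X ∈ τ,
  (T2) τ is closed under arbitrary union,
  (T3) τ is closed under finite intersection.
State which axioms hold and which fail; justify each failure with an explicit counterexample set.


τ is NOT a topology on X.

Axiom (T1): ∅ ∈ τ? Yes; X ∈ τ? Yes.
Axiom (T2/T3): check pairwise unions and intersections of members of τ.
Counterexample for (T2): {t} ∪ {u} = {t, u} ∉ τ. Therefore τ is NOT a topology.


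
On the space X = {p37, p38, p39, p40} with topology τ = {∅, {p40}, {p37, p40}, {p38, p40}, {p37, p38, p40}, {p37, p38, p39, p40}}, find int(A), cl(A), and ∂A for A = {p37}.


int(A) = ∅, cl(A) = {p37, p39}, ∂A = {p37, p39}.

Closed sets in (X, τ) are complements of opens:
  closed(X, τ) = {∅, {p39}, {p37, p39}, {p38, p39}, {p37, p38, p39}, {p37, p38, p39, p40}}.
int(A) = ⋃ {U ∈ τ : U ⊆ A}. Opens contained in A: ∅.
Taking the union of these: int(A) = ∅.
cl(A) = ⋂ {C closed : A ⊆ C}. Closed sets containing A: {p37, p39}, {p37, p38, p39}, {p37, p38, p39, p40}.
Intersecting these: cl(A) = {p37, p39}.
∂A = cl(A) ∖ int(A) = {p37, p39} ∖ ∅ = {p37, p39}.


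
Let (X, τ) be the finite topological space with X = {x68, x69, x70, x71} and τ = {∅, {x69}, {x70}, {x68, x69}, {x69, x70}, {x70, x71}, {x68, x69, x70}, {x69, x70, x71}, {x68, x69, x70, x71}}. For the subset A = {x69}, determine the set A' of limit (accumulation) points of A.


A' = {x68}

For each x ∈ X, list the open sets U ∈ τ with x ∈ U, then check whether U ∩ (A ∖ {x}) ≠ ∅ for every such U.
  x = x68: opens ∋ x are {x68, x69}, {x68, x69, x70}, {x68, x69, x70, x71}; each meets A ∖ {x68}, so x IS a limit point.
  x = x69: open {x69} ∋ x has {x69} ∩ (A ∖ {x69}) = ∅, so x is NOT a limit point.
  x = x70: open {x70} ∋ x has {x70} ∩ (A ∖ {x70}) = ∅, so x is NOT a limit point.
  x = x71: open {x70, x71} ∋ x has {x70, x71} ∩ (A ∖ {x71}) = ∅, so x is NOT a limit point.
Collecting: A' = {x68}.


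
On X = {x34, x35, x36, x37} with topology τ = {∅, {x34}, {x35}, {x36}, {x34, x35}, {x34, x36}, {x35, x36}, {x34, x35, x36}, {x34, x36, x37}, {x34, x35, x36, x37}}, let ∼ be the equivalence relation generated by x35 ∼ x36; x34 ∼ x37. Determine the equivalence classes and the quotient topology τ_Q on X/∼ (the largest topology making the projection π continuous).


X/∼ = {[x34=x37], [x35=x36]}; |τ_Q| = 3.

Equivalence classes: [x34=x37], [x35=x36].
Quotient map π: X → X/∼ sends x34 ↦ [x34=x37], x35 ↦ [x35=x36], x36 ↦ [x35=x36], x37 ↦ [x34=x37].
For each subset V ⊆ X/∼, compute π^{-1}(V) ⊆ X and check whether π^{-1}(V) ∈ τ. V is open in τ_Q iff π^{-1}(V) ∈ τ.
  V = {}: π^{-1}(V) = ∅ ∈ τ ✓.
  V = {[x34=x37]}: π^{-1}(V) = {x34, x37} ∉ τ ✗.
  V = {[x35=x36]}: π^{-1}(V) = {x35, x36} ∈ τ ✓.
  V = {[x34=x37], [x35=x36]}: π^{-1}(V) = {x34, x35, x36, x37} ∈ τ ✓.
Open sets in the quotient: τ_Q = {{}, {[x35=x36]}, {[x34=x37], [x35=x36]}} (3 elements).


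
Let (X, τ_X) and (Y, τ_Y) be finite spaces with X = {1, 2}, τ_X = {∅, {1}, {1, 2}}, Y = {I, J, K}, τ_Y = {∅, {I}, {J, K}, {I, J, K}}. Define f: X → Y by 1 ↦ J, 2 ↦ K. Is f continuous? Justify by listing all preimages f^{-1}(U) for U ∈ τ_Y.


f IS continuous.

Compute f^{-1}(U) for each U ∈ τ_Y:
  U = ∅: f^{-1}(U) = ∅ ∈ τ_X ✓.
  U = {I}: f^{-1}(U) = ∅ ∈ τ_X ✓.
  U = {J, K}: f^{-1}(U) = {1, 2} ∈ τ_X ✓.
  U = {I, J, K}: f^{-1}(U) = {1, 2} ∈ τ_X ✓.
Every preimage lies in τ_X, so f IS continuous.


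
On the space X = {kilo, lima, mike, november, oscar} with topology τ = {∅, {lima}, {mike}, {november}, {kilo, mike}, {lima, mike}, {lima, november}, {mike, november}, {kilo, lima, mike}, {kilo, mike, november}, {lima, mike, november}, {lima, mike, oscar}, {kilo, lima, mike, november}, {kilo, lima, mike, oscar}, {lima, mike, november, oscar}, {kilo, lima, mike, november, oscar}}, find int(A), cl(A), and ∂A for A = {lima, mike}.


int(A) = {lima, mike}, cl(A) = {kilo, lima, mike, oscar}, ∂A = {kilo, oscar}.

Closed sets in (X, τ) are complements of opens:
  closed(X, τ) = {∅, {kilo}, {november}, {oscar}, {kilo, november}, {kilo, oscar}, {lima, oscar}, {november, oscar}, {kilo, lima, oscar}, {kilo, mike, oscar}, {kilo, november, oscar}, {lima, november, oscar}, {kilo, lima, mike, oscar}, {kilo, lima, november, oscar}, {kilo, mike, november, oscar}, {kilo, lima, mike, november, oscar}}.
int(A) = ⋃ {U ∈ τ : U ⊆ A}. Opens contained in A: ∅, {lima}, {mike}, {lima, mike}.
Taking the union of these: int(A) = {lima, mike}.
cl(A) = ⋂ {C closed : A ⊆ C}. Closed sets containing A: {kilo, lima, mike, oscar}, {kilo, lima, mike, november, oscar}.
Intersecting these: cl(A) = {kilo, lima, mike, oscar}.
∂A = cl(A) ∖ int(A) = {kilo, lima, mike, oscar} ∖ {lima, mike} = {kilo, oscar}.


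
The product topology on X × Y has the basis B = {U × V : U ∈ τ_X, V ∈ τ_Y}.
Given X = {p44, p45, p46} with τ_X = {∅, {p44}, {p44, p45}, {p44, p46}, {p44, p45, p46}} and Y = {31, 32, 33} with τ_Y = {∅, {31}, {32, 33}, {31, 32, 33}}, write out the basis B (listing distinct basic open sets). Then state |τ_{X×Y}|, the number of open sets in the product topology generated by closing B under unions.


Basis B = {∅ × ∅, {p44} × {31}, {p44, p45} × {31}, {p44, p46} × {31}, {p44} × {32, 33}, {p44} × {31, 32, 33}, {p44, p45, p46} × {31}, {p44, p45} × {32, 33}, {p44, p46} × {32, 33}, {p44, p45} × {31, 32, 33}, {p44, p46} × {31, 32, 33}, {p44, p45, p46} × {32, 33}, {p44, p45, p46} × {31, 32, 33}}; |τ_{X×Y}| = 25.

Enumerate products U × V with U ∈ τ_X, V ∈ τ_Y (deduplicated):
  ∅ × ∅ = {} (∅)
  {p44} × {31} = {(p44,31)}
  {p44, p45} × {31} = {(p44,31), (p45,31)}
  {p44, p46} × {31} = {(p44,31), (p46,31)}
  {p44} × {32, 33} = {(p44,32), (p44,33)}
  {p44} × {31, 32, 33} = {(p44,31), (p44,32), (p44,33)}
  {p44, p45, p46} × {31} = {(p44,31), (p45,31), (p46,31)}
  {p44, p45} × {32, 33} = {(p44,32), (p44,33), (p45,32), (p45,33)}
  {p44, p46} × {32, 33} = {(p44,32), (p44,33), (p46,32), (p46,33)}
  {p44, p45} × {31, 32, 33} = {(p44,31), (p44,32), (p44,33), (p45,31), (p45,32), (p45,33)}
  {p44, p46} × {31, 32, 33} = {(p44,31), (p44,32), (p44,33), (p46,31), (p46,32), (p46,33)}
  {p44, p45, p46} × {32, 33} = {(p44,32), (p44,33), (p45,32), (p45,33), (p46,32), (p46,33)}
  {p44, p45, p46} × {31, 32, 33} = {(p44,31), (p44,32), (p44,33), (p45,31), (p45,32), (p45,33), (p46,31), (p46,32), (p46,33)}
These 13 distinct sets form the basis B.
Close under arbitrary unions to get τ_{X×Y}; counting gives |τ_{X×Y}| = 25.


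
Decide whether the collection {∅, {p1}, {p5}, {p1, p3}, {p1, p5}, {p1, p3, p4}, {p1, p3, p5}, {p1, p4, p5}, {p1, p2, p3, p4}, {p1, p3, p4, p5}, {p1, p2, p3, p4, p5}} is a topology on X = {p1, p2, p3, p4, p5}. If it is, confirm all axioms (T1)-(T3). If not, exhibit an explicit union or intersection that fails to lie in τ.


τ is NOT a topology on X.

Axiom (T1): ∅ ∈ τ? Yes; X ∈ τ? Yes.
Axiom (T2/T3): check pairwise unions and intersections of members of τ.
Counterexample for (T3): {p1, p3, p4} ∩ {p1, p4, p5} = {p1, p4} ∉ τ. Therefore τ is NOT a topology.


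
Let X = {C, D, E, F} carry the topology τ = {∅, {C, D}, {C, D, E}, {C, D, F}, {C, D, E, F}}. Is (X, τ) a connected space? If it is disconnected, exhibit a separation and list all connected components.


(X, τ) is connected.

Find clopen sets (U ∈ τ with X ∖ U ∈ τ):
  U = ∅, X ∖ U = {C, D, E, F} — both open, so U is clopen.
  U = {C, D, E, F}, X ∖ U = ∅ — both open, so U is clopen.
Only trivial clopens (∅ and X) exist, so (X, τ) is connected.
Compute connected components by grouping points that agree on all clopens:
  component: {C, D, E, F}


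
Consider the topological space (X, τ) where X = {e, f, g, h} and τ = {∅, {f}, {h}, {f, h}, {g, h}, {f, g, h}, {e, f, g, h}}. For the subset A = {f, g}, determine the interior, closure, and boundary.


int(A) = {f}, cl(A) = {e, f, g}, ∂A = {e, g}.

Closed sets in (X, τ) are complements of opens:
  closed(X, τ) = {∅, {e}, {e, f}, {e, g}, {e, f, g}, {e, g, h}, {e, f, g, h}}.
int(A) = ⋃ {U ∈ τ : U ⊆ A}. Opens contained in A: ∅, {f}.
Taking the union of these: int(A) = {f}.
cl(A) = ⋂ {C closed : A ⊆ C}. Closed sets containing A: {e, f, g}, {e, f, g, h}.
Intersecting these: cl(A) = {e, f, g}.
∂A = cl(A) ∖ int(A) = {e, f, g} ∖ {f} = {e, g}.


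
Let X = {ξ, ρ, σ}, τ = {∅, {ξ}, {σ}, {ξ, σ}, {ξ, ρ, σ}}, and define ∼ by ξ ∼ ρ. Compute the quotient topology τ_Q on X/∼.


X/∼ = {[ξ=ρ], [σ]}; |τ_Q| = 3.

Equivalence classes: [ξ=ρ], [σ].
Quotient map π: X → X/∼ sends ξ ↦ [ξ=ρ], ρ ↦ [ξ=ρ], σ ↦ [σ].
For each subset V ⊆ X/∼, compute π^{-1}(V) ⊆ X and check whether π^{-1}(V) ∈ τ. V is open in τ_Q iff π^{-1}(V) ∈ τ.
  V = {}: π^{-1}(V) = ∅ ∈ τ ✓.
  V = {[ξ=ρ]}: π^{-1}(V) = {ξ, ρ} ∉ τ ✗.
  V = {[σ]}: π^{-1}(V) = {σ} ∈ τ ✓.
  V = {[ξ=ρ], [σ]}: π^{-1}(V) = {ξ, ρ, σ} ∈ τ ✓.
Open sets in the quotient: τ_Q = {{}, {[σ]}, {[ξ=ρ], [σ]}} (3 elements).


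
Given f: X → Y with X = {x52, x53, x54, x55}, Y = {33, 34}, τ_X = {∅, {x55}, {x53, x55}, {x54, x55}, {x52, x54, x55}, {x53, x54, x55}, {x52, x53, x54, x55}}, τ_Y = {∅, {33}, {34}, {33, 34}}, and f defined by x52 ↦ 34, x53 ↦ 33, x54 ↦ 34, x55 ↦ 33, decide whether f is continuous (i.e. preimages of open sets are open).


f is NOT continuous.

Compute f^{-1}(U) for each U ∈ τ_Y:
  U = ∅: f^{-1}(U) = ∅ ∈ τ_X ✓.
  U = {33}: f^{-1}(U) = {x53, x55} ∈ τ_X ✓.
  U = {34}: f^{-1}(U) = {x52, x54} ∉ τ_X ✗.
  U = {33, 34}: f^{-1}(U) = {x52, x53, x54, x55} ∈ τ_X ✓.
Found U = {34} with f^{-1}(U) = {x52, x54} not in τ_X. Therefore f is NOT continuous.


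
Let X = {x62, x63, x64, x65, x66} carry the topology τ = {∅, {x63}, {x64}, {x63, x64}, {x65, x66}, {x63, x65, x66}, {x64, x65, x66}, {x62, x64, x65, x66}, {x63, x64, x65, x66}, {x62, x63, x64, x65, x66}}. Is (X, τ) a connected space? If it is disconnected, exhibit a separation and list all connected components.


(X, τ) is disconnected; components = [{x63}, {x62, x64, x65, x66}].

Find clopen sets (U ∈ τ with X ∖ U ∈ τ):
  U = ∅, X ∖ U = {x62, x63, x64, x65, x66} — both open, so U is clopen.
  U = {x63}, X ∖ U = {x62, x64, x65, x66} — both open, so U is clopen.
  U = {x62, x64, x65, x66}, X ∖ U = {x63} — both open, so U is clopen.
  U = {x62, x63, x64, x65, x66}, X ∖ U = ∅ — both open, so U is clopen.
Nontrivial clopen(s) exist: e.g. {x63}. So (X, τ) is disconnected.
Compute connected components by grouping points that agree on all clopens:
  component: {x63}
  component: {x62, x64, x65, x66}


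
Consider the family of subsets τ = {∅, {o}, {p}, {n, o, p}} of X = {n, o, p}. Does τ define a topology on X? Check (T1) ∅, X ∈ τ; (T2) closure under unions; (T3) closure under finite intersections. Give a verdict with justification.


τ is NOT a topology on X.

Axiom (T1): ∅ ∈ τ? Yes; X ∈ τ? Yes.
Axiom (T2/T3): check pairwise unions and intersections of members of τ.
Counterexample for (T2): {o} ∪ {p} = {o, p} ∉ τ. Therefore τ is NOT a topology.


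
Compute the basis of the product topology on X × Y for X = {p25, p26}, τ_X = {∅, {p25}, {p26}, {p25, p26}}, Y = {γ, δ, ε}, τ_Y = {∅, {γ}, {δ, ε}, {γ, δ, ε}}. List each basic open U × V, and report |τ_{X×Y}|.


Basis B = {∅ × ∅, {p25} × {γ}, {p26} × {γ}, {p25, p26} × {γ}, {p25} × {δ, ε}, {p26} × {δ, ε}, {p25} × {γ, δ, ε}, {p26} × {γ, δ, ε}, {p25, p26} × {δ, ε}, {p25, p26} × {γ, δ, ε}}; |τ_{X×Y}| = 16.

Enumerate products U × V with U ∈ τ_X, V ∈ τ_Y (deduplicated):
  ∅ × ∅ = {} (∅)
  {p25} × {γ} = {(p25,γ)}
  {p26} × {γ} = {(p26,γ)}
  {p25, p26} × {γ} = {(p25,γ), (p26,γ)}
  {p25} × {δ, ε} = {(p25,δ), (p25,ε)}
  {p26} × {δ, ε} = {(p26,δ), (p26,ε)}
  {p25} × {γ, δ, ε} = {(p25,γ), (p25,δ), (p25,ε)}
  {p26} × {γ, δ, ε} = {(p26,γ), (p26,δ), (p26,ε)}
  {p25, p26} × {δ, ε} = {(p25,δ), (p25,ε), (p26,δ), (p26,ε)}
  {p25, p26} × {γ, δ, ε} = {(p25,γ), (p25,δ), (p25,ε), (p26,γ), (p26,δ), (p26,ε)}
These 10 distinct sets form the basis B.
Close under arbitrary unions to get τ_{X×Y}; counting gives |τ_{X×Y}| = 16.


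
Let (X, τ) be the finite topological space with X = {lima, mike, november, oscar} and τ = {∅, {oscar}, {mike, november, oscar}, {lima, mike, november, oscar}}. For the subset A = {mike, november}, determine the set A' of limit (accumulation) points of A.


A' = {lima, mike, november}

For each x ∈ X, list the open sets U ∈ τ with x ∈ U, then check whether U ∩ (A ∖ {x}) ≠ ∅ for every such U.
  x = lima: opens ∋ x are {lima, mike, november, oscar}; each meets A ∖ {lima}, so x IS a limit point.
  x = mike: opens ∋ x are {mike, november, oscar}, {lima, mike, november, oscar}; each meets A ∖ {mike}, so x IS a limit point.
  x = november: opens ∋ x are {mike, november, oscar}, {lima, mike, november, oscar}; each meets A ∖ {november}, so x IS a limit point.
  x = oscar: open {oscar} ∋ x has {oscar} ∩ (A ∖ {oscar}) = ∅, so x is NOT a limit point.
Collecting: A' = {lima, mike, november}.


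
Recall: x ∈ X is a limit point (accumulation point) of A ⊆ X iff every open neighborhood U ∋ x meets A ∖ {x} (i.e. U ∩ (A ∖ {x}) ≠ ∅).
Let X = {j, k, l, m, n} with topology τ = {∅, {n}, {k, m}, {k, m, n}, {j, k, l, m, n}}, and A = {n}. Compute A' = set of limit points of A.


A' = {j, l}

For each x ∈ X, list the open sets U ∈ τ with x ∈ U, then check whether U ∩ (A ∖ {x}) ≠ ∅ for every such U.
  x = j: opens ∋ x are {j, k, l, m, n}; each meets A ∖ {j}, so x IS a limit point.
  x = k: open {k, m} ∋ x has {k, m} ∩ (A ∖ {k}) = ∅, so x is NOT a limit point.
  x = l: opens ∋ x are {j, k, l, m, n}; each meets A ∖ {l}, so x IS a limit point.
  x = m: open {k, m} ∋ x has {k, m} ∩ (A ∖ {m}) = ∅, so x is NOT a limit point.
  x = n: open {n} ∋ x has {n} ∩ (A ∖ {n}) = ∅, so x is NOT a limit point.
Collecting: A' = {j, l}.


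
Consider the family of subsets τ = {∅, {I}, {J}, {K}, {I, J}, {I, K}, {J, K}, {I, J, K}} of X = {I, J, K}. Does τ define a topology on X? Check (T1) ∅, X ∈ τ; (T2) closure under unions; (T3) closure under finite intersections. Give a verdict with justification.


τ IS a topology on X.

Axiom (T1): ∅ ∈ τ? Yes; X ∈ τ? Yes.
Axiom (T2/T3): check pairwise unions and intersections of members of τ.
All pairwise intersections and unions checked — each lies in τ. Therefore τ satisfies (T1), (T2), (T3): it IS a topology on X.


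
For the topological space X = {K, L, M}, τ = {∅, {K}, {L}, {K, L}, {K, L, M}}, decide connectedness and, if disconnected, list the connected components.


(X, τ) is connected.

Find clopen sets (U ∈ τ with X ∖ U ∈ τ):
  U = ∅, X ∖ U = {K, L, M} — both open, so U is clopen.
  U = {K, L, M}, X ∖ U = ∅ — both open, so U is clopen.
Only trivial clopens (∅ and X) exist, so (X, τ) is connected.
Compute connected components by grouping points that agree on all clopens:
  component: {K, L, M}


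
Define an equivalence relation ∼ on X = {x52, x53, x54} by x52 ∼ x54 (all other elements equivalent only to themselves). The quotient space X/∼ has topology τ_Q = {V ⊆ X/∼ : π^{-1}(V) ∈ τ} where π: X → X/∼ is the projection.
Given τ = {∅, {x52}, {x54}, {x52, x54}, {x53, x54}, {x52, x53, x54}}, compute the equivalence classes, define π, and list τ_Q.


X/∼ = {[x52=x54], [x53]}; |τ_Q| = 3.

Equivalence classes: [x52=x54], [x53].
Quotient map π: X → X/∼ sends x52 ↦ [x52=x54], x53 ↦ [x53], x54 ↦ [x52=x54].
For each subset V ⊆ X/∼, compute π^{-1}(V) ⊆ X and check whether π^{-1}(V) ∈ τ. V is open in τ_Q iff π^{-1}(V) ∈ τ.
  V = {}: π^{-1}(V) = ∅ ∈ τ ✓.
  V = {[x52=x54]}: π^{-1}(V) = {x52, x54} ∈ τ ✓.
  V = {[x53]}: π^{-1}(V) = {x53} ∉ τ ✗.
  V = {[x52=x54], [x53]}: π^{-1}(V) = {x52, x53, x54} ∈ τ ✓.
Open sets in the quotient: τ_Q = {{}, {[x52=x54]}, {[x52=x54], [x53]}} (3 elements).


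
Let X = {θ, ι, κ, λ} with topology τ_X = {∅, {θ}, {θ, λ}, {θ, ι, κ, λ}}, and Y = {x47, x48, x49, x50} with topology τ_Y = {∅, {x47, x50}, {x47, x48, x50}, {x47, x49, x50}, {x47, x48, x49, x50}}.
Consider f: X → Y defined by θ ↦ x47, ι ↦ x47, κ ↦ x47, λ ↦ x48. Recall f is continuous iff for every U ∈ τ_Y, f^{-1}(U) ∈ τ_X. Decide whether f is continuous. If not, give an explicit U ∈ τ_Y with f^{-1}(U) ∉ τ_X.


f is NOT continuous.

Compute f^{-1}(U) for each U ∈ τ_Y:
  U = ∅: f^{-1}(U) = ∅ ∈ τ_X ✓.
  U = {x47, x50}: f^{-1}(U) = {θ, ι, κ} ∉ τ_X ✗.
  U = {x47, x48, x50}: f^{-1}(U) = {θ, ι, κ, λ} ∈ τ_X ✓.
  U = {x47, x49, x50}: f^{-1}(U) = {θ, ι, κ} ∉ τ_X ✗.
  U = {x47, x48, x49, x50}: f^{-1}(U) = {θ, ι, κ, λ} ∈ τ_X ✓.
Found U = {x47, x50} with f^{-1}(U) = {θ, ι, κ} not in τ_X. Therefore f is NOT continuous.


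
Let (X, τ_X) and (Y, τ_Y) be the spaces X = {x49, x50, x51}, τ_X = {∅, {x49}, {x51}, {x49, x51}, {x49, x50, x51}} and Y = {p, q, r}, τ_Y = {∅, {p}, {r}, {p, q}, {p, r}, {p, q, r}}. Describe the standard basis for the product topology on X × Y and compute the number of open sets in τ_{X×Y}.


Basis B = {∅ × ∅, {x49} × {p}, {x49} × {r}, {x51} × {p}, {x51} × {r}, {x49} × {p, q}, {x49} × {p, r}, {x49, x51} × {p}, {x49, x51} × {r}, {x51} × {p, q}, {x51} × {p, r}, {x49} × {p, q, r}, {x49, x50, x51} × {p}, {x49, x50, x51} × {r}, {x51} × {p, q, r}, {x49, x51} × {p, q}, {x49, x51} × {p, r}, {x49, x51} × {p, q, r}, {x49, x50, x51} × {p, q}, {x49, x50, x51} × {p, r}, {x49, x50, x51} × {p, q, r}}; |τ_{X×Y}| = 70.

Enumerate products U × V with U ∈ τ_X, V ∈ τ_Y (deduplicated):
  ∅ × ∅ = {} (∅)
  {x49} × {p} = {(x49,p)}
  {x49} × {r} = {(x49,r)}
  {x51} × {p} = {(x51,p)}
  {x51} × {r} = {(x51,r)}
  {x49} × {p, q} = {(x49,p), (x49,q)}
  {x49} × {p, r} = {(x49,p), (x49,r)}
  {x49, x51} × {p} = {(x49,p), (x51,p)}
  {x49, x51} × {r} = {(x49,r), (x51,r)}
  {x51} × {p, q} = {(x51,p), (x51,q)}
  {x51} × {p, r} = {(x51,p), (x51,r)}
  {x49} × {p, q, r} = {(x49,p), (x49,q), (x49,r)}
  {x49, x50, x51} × {p} = {(x49,p), (x50,p), (x51,p)}
  {x49, x50, x51} × {r} = {(x49,r), (x50,r), (x51,r)}
  {x51} × {p, q, r} = {(x51,p), (x51,q), (x51,r)}
  {x49, x51} × {p, q} = {(x49,p), (x49,q), (x51,p), (x51,q)}
  {x49, x51} × {p, r} = {(x49,p), (x49,r), (x51,p), (x51,r)}
  {x49, x51} × {p, q, r} = {(x49,p), (x49,q), (x49,r), (x51,p), (x51,q), (x51,r)}
  {x49, x50, x51} × {p, q} = {(x49,p), (x49,q), (x50,p), (x50,q), (x51,p), (x51,q)}
  {x49, x50, x51} × {p, r} = {(x49,p), (x49,r), (x50,p), (x50,r), (x51,p), (x51,r)}
  {x49, x50, x51} × {p, q, r} = {(x49,p), (x49,q), (x49,r), (x50,p), (x50,q), (x50,r), (x51,p), (x51,q), (x51,r)}
These 21 distinct sets form the basis B.
Close under arbitrary unions to get τ_{X×Y}; counting gives |τ_{X×Y}| = 70.


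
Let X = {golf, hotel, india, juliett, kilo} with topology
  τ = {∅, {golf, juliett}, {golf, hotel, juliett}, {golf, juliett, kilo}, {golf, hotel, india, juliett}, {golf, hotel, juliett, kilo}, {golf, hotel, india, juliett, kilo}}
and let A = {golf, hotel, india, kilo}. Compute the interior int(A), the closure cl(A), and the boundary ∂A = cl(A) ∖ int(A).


int(A) = ∅, cl(A) = {golf, hotel, india, juliett, kilo}, ∂A = {golf, hotel, india, juliett, kilo}.

Closed sets in (X, τ) are complements of opens:
  closed(X, τ) = {∅, {india}, {kilo}, {hotel, india}, {india, kilo}, {hotel, india, kilo}, {golf, hotel, india, juliett, kilo}}.
int(A) = ⋃ {U ∈ τ : U ⊆ A}. Opens contained in A: ∅.
Taking the union of these: int(A) = ∅.
cl(A) = ⋂ {C closed : A ⊆ C}. Closed sets containing A: {golf, hotel, india, juliett, kilo}.
Intersecting these: cl(A) = {golf, hotel, india, juliett, kilo}.
∂A = cl(A) ∖ int(A) = {golf, hotel, india, juliett, kilo} ∖ ∅ = {golf, hotel, india, juliett, kilo}.


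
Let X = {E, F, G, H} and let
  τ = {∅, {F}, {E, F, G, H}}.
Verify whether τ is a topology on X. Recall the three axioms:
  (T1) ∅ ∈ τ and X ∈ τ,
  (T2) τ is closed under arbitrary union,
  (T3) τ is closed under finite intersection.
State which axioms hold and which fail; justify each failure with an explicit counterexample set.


τ IS a topology on X.

Axiom (T1): ∅ ∈ τ? Yes; X ∈ τ? Yes.
Axiom (T2/T3): check pairwise unions and intersections of members of τ.
All pairwise intersections and unions checked — each lies in τ. Therefore τ satisfies (T1), (T2), (T3): it IS a topology on X.


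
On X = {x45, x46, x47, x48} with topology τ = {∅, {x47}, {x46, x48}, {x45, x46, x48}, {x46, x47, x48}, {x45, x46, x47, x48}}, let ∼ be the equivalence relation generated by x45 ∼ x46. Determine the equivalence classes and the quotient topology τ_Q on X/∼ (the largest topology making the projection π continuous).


X/∼ = {[x45=x46], [x47], [x48]}; |τ_Q| = 4.

Equivalence classes: [x45=x46], [x47], [x48].
Quotient map π: X → X/∼ sends x45 ↦ [x45=x46], x46 ↦ [x45=x46], x47 ↦ [x47], x48 ↦ [x48].
For each subset V ⊆ X/∼, compute π^{-1}(V) ⊆ X and check whether π^{-1}(V) ∈ τ. V is open in τ_Q iff π^{-1}(V) ∈ τ.
  V = {}: π^{-1}(V) = ∅ ∈ τ ✓.
  V = {[x45=x46]}: π^{-1}(V) = {x45, x46} ∉ τ ✗.
  V = {[x47]}: π^{-1}(V) = {x47} ∈ τ ✓.
  V = {[x45=x46], [x47]}: π^{-1}(V) = {x45, x46, x47} ∉ τ ✗.
  V = {[x48]}: π^{-1}(V) = {x48} ∉ τ ✗.
  V = {[x45=x46], [x48]}: π^{-1}(V) = {x45, x46, x48} ∈ τ ✓.
  V = {[x47], [x48]}: π^{-1}(V) = {x47, x48} ∉ τ ✗.
  V = {[x45=x46], [x47], [x48]}: π^{-1}(V) = {x45, x46, x47, x48} ∈ τ ✓.
Open sets in the quotient: τ_Q = {{}, {[x47]}, {[x45=x46], [x48]}, {[x45=x46], [x47], [x48]}} (4 elements).


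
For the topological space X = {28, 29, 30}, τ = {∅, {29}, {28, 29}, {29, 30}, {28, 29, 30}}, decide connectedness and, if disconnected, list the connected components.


(X, τ) is connected.

Find clopen sets (U ∈ τ with X ∖ U ∈ τ):
  U = ∅, X ∖ U = {28, 29, 30} — both open, so U is clopen.
  U = {28, 29, 30}, X ∖ U = ∅ — both open, so U is clopen.
Only trivial clopens (∅ and X) exist, so (X, τ) is connected.
Compute connected components by grouping points that agree on all clopens:
  component: {28, 29, 30}


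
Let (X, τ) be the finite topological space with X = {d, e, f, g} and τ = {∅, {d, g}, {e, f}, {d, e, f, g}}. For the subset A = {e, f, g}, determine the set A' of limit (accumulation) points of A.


A' = {d, e, f}

For each x ∈ X, list the open sets U ∈ τ with x ∈ U, then check whether U ∩ (A ∖ {x}) ≠ ∅ for every such U.
  x = d: opens ∋ x are {d, g}, {d, e, f, g}; each meets A ∖ {d}, so x IS a limit point.
  x = e: opens ∋ x are {e, f}, {d, e, f, g}; each meets A ∖ {e}, so x IS a limit point.
  x = f: opens ∋ x are {e, f}, {d, e, f, g}; each meets A ∖ {f}, so x IS a limit point.
  x = g: open {d, g} ∋ x has {d, g} ∩ (A ∖ {g}) = ∅, so x is NOT a limit point.
Collecting: A' = {d, e, f}.


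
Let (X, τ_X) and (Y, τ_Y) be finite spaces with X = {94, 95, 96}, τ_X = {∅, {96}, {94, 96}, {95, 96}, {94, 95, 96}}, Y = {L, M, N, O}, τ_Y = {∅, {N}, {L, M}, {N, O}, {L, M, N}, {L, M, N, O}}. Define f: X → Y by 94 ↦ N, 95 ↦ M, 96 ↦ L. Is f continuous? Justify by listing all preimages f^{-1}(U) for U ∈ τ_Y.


f is NOT continuous.

Compute f^{-1}(U) for each U ∈ τ_Y:
  U = ∅: f^{-1}(U) = ∅ ∈ τ_X ✓.
  U = {N}: f^{-1}(U) = {94} ∉ τ_X ✗.
  U = {L, M}: f^{-1}(U) = {95, 96} ∈ τ_X ✓.
  U = {N, O}: f^{-1}(U) = {94} ∉ τ_X ✗.
  U = {L, M, N}: f^{-1}(U) = {94, 95, 96} ∈ τ_X ✓.
  U = {L, M, N, O}: f^{-1}(U) = {94, 95, 96} ∈ τ_X ✓.
Found U = {N} with f^{-1}(U) = {94} not in τ_X. Therefore f is NOT continuous.


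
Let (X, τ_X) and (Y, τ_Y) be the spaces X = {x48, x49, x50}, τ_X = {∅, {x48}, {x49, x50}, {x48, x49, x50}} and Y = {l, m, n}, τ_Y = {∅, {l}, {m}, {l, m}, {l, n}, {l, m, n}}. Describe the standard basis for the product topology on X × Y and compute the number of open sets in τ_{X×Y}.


Basis B = {∅ × ∅, {x48} × {l}, {x48} × {m}, {x48} × {l, m}, {x48} × {l, n}, {x49, x50} × {l}, {x49, x50} × {m}, {x48} × {l, m, n}, {x48, x49, x50} × {l}, {x48, x49, x50} × {m}, {x49, x50} × {l, m}, {x49, x50} × {l, n}, {x48, x49, x50} × {l, m}, {x48, x49, x50} × {l, n}, {x49, x50} × {l, m, n}, {x48, x49, x50} × {l, m, n}}; |τ_{X×Y}| = 36.

Enumerate products U × V with U ∈ τ_X, V ∈ τ_Y (deduplicated):
  ∅ × ∅ = {} (∅)
  {x48} × {l} = {(x48,l)}
  {x48} × {m} = {(x48,m)}
  {x48} × {l, m} = {(x48,l), (x48,m)}
  {x48} × {l, n} = {(x48,l), (x48,n)}
  {x49, x50} × {l} = {(x49,l), (x50,l)}
  {x49, x50} × {m} = {(x49,m), (x50,m)}
  {x48} × {l, m, n} = {(x48,l), (x48,m), (x48,n)}
  {x48, x49, x50} × {l} = {(x48,l), (x49,l), (x50,l)}
  {x48, x49, x50} × {m} = {(x48,m), (x49,m), (x50,m)}
  {x49, x50} × {l, m} = {(x49,l), (x49,m), (x50,l), (x50,m)}
  {x49, x50} × {l, n} = {(x49,l), (x49,n), (x50,l), (x50,n)}
  {x48, x49, x50} × {l, m} = {(x48,l), (x48,m), (x49,l), (x49,m), (x50,l), (x50,m)}
  {x48, x49, x50} × {l, n} = {(x48,l), (x48,n), (x49,l), (x49,n), (x50,l), (x50,n)}
  {x49, x50} × {l, m, n} = {(x49,l), (x49,m), (x49,n), (x50,l), (x50,m), (x50,n)}
  {x48, x49, x50} × {l, m, n} = {(x48,l), (x48,m), (x48,n), (x49,l), (x49,m), (x49,n), (x50,l), (x50,m), (x50,n)}
These 16 distinct sets form the basis B.
Close under arbitrary unions to get τ_{X×Y}; counting gives |τ_{X×Y}| = 36.


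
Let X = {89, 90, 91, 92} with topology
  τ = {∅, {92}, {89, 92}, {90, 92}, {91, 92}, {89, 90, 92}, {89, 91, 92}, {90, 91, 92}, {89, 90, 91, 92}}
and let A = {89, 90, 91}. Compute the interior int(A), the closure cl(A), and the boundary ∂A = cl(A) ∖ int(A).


int(A) = ∅, cl(A) = {89, 90, 91}, ∂A = {89, 90, 91}.

Closed sets in (X, τ) are complements of opens:
  closed(X, τ) = {∅, {89}, {90}, {91}, {89, 90}, {89, 91}, {90, 91}, {89, 90, 91}, {89, 90, 91, 92}}.
int(A) = ⋃ {U ∈ τ : U ⊆ A}. Opens contained in A: ∅.
Taking the union of these: int(A) = ∅.
cl(A) = ⋂ {C closed : A ⊆ C}. Closed sets containing A: {89, 90, 91}, {89, 90, 91, 92}.
Intersecting these: cl(A) = {89, 90, 91}.
∂A = cl(A) ∖ int(A) = {89, 90, 91} ∖ ∅ = {89, 90, 91}.


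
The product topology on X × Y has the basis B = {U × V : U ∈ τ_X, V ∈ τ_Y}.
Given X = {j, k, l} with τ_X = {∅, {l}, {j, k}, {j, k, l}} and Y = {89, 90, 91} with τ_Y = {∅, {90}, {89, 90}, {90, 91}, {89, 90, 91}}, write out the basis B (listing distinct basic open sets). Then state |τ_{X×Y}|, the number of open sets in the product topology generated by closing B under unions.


Basis B = {∅ × ∅, {l} × {90}, {j, k} × {90}, {l} × {89, 90}, {l} × {90, 91}, {j, k, l} × {90}, {l} × {89, 90, 91}, {j, k} × {89, 90}, {j, k} × {90, 91}, {j, k} × {89, 90, 91}, {j, k, l} × {89, 90}, {j, k, l} × {90, 91}, {j, k, l} × {89, 90, 91}}; |τ_{X×Y}| = 25.

Enumerate products U × V with U ∈ τ_X, V ∈ τ_Y (deduplicated):
  ∅ × ∅ = {} (∅)
  {l} × {90} = {(l,90)}
  {j, k} × {90} = {(j,90), (k,90)}
  {l} × {89, 90} = {(l,89), (l,90)}
  {l} × {90, 91} = {(l,90), (l,91)}
  {j, k, l} × {90} = {(j,90), (k,90), (l,90)}
  {l} × {89, 90, 91} = {(l,89), (l,90), (l,91)}
  {j, k} × {89, 90} = {(j,89), (j,90), (k,89), (k,90)}
  {j, k} × {90, 91} = {(j,90), (j,91), (k,90), (k,91)}
  {j, k} × {89, 90, 91} = {(j,89), (j,90), (j,91), (k,89), (k,90), (k,91)}
  {j, k, l} × {89, 90} = {(j,89), (j,90), (k,89), (k,90), (l,89), (l,90)}
  {j, k, l} × {90, 91} = {(j,90), (j,91), (k,90), (k,91), (l,90), (l,91)}
  {j, k, l} × {89, 90, 91} = {(j,89), (j,90), (j,91), (k,89), (k,90), (k,91), (l,89), (l,90), (l,91)}
These 13 distinct sets form the basis B.
Close under arbitrary unions to get τ_{X×Y}; counting gives |τ_{X×Y}| = 25.


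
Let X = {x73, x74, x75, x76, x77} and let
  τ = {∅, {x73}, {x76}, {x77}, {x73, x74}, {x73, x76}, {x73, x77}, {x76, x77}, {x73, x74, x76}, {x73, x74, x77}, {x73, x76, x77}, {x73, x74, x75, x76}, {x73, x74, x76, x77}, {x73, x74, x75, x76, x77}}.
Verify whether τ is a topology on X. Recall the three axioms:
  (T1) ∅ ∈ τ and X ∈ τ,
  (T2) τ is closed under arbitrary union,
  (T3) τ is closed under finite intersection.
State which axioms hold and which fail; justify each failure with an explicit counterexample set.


τ IS a topology on X.

Axiom (T1): ∅ ∈ τ? Yes; X ∈ τ? Yes.
Axiom (T2/T3): check pairwise unions and intersections of members of τ.
All pairwise intersections and unions checked — each lies in τ. Therefore τ satisfies (T1), (T2), (T3): it IS a topology on X.


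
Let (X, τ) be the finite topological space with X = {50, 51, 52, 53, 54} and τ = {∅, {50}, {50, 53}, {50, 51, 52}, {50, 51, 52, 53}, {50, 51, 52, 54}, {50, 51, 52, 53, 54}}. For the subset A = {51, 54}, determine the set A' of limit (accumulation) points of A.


A' = {52, 54}

For each x ∈ X, list the open sets U ∈ τ with x ∈ U, then check whether U ∩ (A ∖ {x}) ≠ ∅ for every such U.
  x = 50: open {50} ∋ x has {50} ∩ (A ∖ {50}) = ∅, so x is NOT a limit point.
  x = 51: open {50, 51, 52} ∋ x has {50, 51, 52} ∩ (A ∖ {51}) = ∅, so x is NOT a limit point.
  x = 52: opens ∋ x are {50, 51, 52}, {50, 51, 52, 53}, {50, 51, 52, 54}, {50, 51, 52, 53, 54}; each meets A ∖ {52}, so x IS a limit point.
  x = 53: open {50, 53} ∋ x has {50, 53} ∩ (A ∖ {53}) = ∅, so x is NOT a limit point.
  x = 54: opens ∋ x are {50, 51, 52, 54}, {50, 51, 52, 53, 54}; each meets A ∖ {54}, so x IS a limit point.
Collecting: A' = {52, 54}.
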